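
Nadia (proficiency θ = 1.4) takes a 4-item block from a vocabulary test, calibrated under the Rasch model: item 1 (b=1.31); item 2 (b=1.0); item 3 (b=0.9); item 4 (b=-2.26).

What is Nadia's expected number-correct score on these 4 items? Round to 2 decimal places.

P(θ) = 1 / (1 + exp(−(θ − b)))
P_1 = 1/(1+e^{-0.0900}) = 0.5225
P_2 = 1/(1+e^{-0.4000}) = 0.5987
P_3 = 1/(1+e^{-0.5000}) = 0.6225
P_4 = 1/(1+e^{-3.6600}) = 0.9749
E[score] = 0.5225 + 0.5987 + 0.6225 + 0.9749 = 2.7185

2.72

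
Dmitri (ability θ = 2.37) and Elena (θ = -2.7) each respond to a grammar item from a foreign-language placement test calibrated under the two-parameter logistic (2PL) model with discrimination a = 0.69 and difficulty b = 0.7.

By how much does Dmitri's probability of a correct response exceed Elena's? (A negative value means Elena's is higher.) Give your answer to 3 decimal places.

P(θ) = 1 / (1 + exp(−a(θ − b)))
P(Dmitri) = 0.7599  [exponent 1.1523]
P(Elena) = 0.0874  [exponent -2.3460]
Difference = 0.7599 − 0.0874 = 0.6725

0.673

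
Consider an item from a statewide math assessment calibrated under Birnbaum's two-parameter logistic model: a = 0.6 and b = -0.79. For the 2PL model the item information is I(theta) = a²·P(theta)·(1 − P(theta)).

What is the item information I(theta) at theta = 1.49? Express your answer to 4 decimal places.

0.0582

P = 1/(1+e^{-1.3680}) = 0.7971
P(1−P) = 0.7971 × 0.2029 = 0.1618
I = a² × P(1−P) = 0.6² × 0.1618 = 0.05823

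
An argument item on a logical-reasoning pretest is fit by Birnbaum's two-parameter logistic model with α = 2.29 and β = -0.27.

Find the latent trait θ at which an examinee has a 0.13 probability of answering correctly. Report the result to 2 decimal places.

P(θ) = 1 / (1 + exp(−α(θ − β)))
logit = ln(0.1300/0.8700) = -1.9010
θ = β + logit/(α) = -0.27 + (-1.9010)/2.2900 = -1.1001

-1.10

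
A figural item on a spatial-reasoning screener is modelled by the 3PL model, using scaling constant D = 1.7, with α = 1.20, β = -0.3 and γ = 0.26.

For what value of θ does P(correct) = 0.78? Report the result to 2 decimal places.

P(θ) = γ + (1 − γ) · 1 / (1 + exp(−D·α(θ − β)))
Remove guessing floor: (0.78 − 0.26)/(1 − 0.26) = 0.7027
logit = ln(0.7027/0.2973) = 0.8602
θ = β + logit/(1.7·α) = -0.3 + 0.8602/2.0400 = 0.1217

0.12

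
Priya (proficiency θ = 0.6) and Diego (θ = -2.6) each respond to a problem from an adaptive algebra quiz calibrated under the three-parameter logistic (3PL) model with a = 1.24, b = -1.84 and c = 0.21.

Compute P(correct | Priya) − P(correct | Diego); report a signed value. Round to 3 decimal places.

P(θ) = c + (1 − c) · 1 / (1 + exp(−a(θ − b)))
P(Priya) = 0.9634  [exponent 3.0256]
P(Diego) = 0.4315  [exponent -0.9424]
Difference = 0.9634 − 0.4315 = 0.5319

0.532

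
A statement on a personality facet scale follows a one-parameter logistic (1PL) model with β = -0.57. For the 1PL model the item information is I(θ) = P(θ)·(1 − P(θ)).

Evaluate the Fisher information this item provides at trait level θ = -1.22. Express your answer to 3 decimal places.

P = 1/(1+e^{0.6500}) = 0.3430
P(1−P) = 0.3430 × 0.6570 = 0.2253
I = P(1−P) = 0.22535

0.225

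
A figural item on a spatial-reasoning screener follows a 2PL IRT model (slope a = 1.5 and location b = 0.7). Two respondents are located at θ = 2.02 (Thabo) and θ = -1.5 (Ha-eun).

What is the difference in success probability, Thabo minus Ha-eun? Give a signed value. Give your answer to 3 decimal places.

P(θ) = 1 / (1 + exp(−a(θ − b)))
P(Thabo) = 0.8787  [exponent 1.9800]
P(Ha-eun) = 0.0356  [exponent -3.3000]
Difference = 0.8787 − 0.0356 = 0.8431

0.843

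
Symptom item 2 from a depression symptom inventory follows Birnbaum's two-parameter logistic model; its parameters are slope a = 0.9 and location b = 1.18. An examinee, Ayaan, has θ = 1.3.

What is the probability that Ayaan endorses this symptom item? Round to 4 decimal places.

0.5270

P(θ) = 1 / (1 + exp(−a(θ − b)))
Exponent: 0.9 × (1.3 − 1.18) = 0.1080
1/(1 + e^{-0.1080}) = 0.5270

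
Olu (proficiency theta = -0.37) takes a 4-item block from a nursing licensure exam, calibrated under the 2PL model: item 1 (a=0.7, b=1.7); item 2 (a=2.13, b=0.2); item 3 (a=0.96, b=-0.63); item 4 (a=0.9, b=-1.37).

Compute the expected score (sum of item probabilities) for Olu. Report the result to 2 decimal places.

1.69

P(theta) = 1 / (1 + exp(−a(theta − b)))
P_1 = 1/(1+e^{1.4490}) = 0.1902
P_2 = 1/(1+e^{1.2141}) = 0.2290
P_3 = 1/(1+e^{-0.2496}) = 0.5621
P_4 = 1/(1+e^{-0.9000}) = 0.7109
E[score] = 0.1902 + 0.2290 + 0.5621 + 0.7109 = 1.6922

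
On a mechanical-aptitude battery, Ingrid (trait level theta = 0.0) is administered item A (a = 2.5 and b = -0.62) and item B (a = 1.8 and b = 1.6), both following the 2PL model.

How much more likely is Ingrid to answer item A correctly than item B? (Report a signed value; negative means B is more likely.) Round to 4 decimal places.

P(theta) = 1 / (1 + exp(−a(theta − b)))
P_A = 0.8249
P_B = 0.0532
P_A − P_B = 0.7718

0.7718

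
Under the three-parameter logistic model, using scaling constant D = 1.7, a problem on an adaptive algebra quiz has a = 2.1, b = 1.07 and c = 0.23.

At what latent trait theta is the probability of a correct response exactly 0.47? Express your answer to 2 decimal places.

P(theta) = c + (1 − c) · 1 / (1 + exp(−D·a(theta − b)))
Remove guessing floor: (0.47 − 0.23)/(1 − 0.23) = 0.3117
logit = ln(0.3117/0.6883) = -0.7922
theta = b + logit/(1.7·a) = 1.07 + (-0.7922)/3.5700 = 0.8481

0.85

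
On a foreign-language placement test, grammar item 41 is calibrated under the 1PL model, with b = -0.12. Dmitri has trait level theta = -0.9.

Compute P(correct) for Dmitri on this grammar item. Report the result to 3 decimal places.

0.314

P(theta) = 1 / (1 + exp(−(theta − b)))
Exponent: (-0.9 − (-0.12)) = -0.7800
1/(1 + e^{0.7800}) = 0.3143
P = 0.3143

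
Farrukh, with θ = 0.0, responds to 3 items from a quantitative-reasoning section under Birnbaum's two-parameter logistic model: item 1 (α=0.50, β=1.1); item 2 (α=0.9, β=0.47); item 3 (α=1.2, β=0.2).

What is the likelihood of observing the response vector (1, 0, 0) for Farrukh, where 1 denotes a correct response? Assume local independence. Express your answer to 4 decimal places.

0.1237

P(θ) = 1 / (1 + exp(−α(θ − β)))
P_1 = 1/(1+e^{0.5500}) = 0.3659
P_2 = 1/(1+e^{0.4230}) = 0.3958
P_3 = 1/(1+e^{0.2400}) = 0.4403
L = P_1 × (1−P_2) × (1−P_3) = 0.3659 × 0.6042 × 0.5597 = 0.12373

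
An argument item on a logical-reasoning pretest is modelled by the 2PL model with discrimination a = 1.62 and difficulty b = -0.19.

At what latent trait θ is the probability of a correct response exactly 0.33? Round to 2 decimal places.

-0.63

P(θ) = 1 / (1 + exp(−a(θ − b)))
logit = ln(0.3300/0.6700) = -0.7082
θ = b + logit/(a) = -0.19 + (-0.7082)/1.6200 = -0.6272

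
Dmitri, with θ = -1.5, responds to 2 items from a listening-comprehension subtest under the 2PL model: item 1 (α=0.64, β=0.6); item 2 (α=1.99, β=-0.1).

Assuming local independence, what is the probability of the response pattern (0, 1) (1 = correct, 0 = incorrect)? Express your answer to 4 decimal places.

0.0461

P(θ) = 1 / (1 + exp(−α(θ − β)))
P_1 = 1/(1+e^{1.3440}) = 0.2069
P_2 = 1/(1+e^{2.7860}) = 0.0581
L = (1−P_1) × P_2 = 0.7931 × 0.0581 = 0.04607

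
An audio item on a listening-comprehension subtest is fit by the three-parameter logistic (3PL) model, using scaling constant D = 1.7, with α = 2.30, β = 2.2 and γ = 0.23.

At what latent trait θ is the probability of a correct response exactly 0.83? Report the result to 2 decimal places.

P(θ) = γ + (1 − γ) · 1 / (1 + exp(−D·α(θ − β)))
Remove guessing floor: (0.83 − 0.23)/(1 − 0.23) = 0.7792
logit = ln(0.7792/0.2208) = 1.2611
θ = β + logit/(1.7·α) = 2.2 + 1.2611/3.9100 = 2.5225

2.52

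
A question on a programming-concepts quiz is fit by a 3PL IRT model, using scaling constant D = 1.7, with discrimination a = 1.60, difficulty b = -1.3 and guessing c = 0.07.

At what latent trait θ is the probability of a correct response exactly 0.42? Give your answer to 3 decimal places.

P(θ) = c + (1 − c) · 1 / (1 + exp(−D·a(θ − b)))
Remove guessing floor: (0.42 − 0.07)/(1 − 0.07) = 0.3763
logit = ln(0.3763/0.6237) = -0.5051
θ = b + logit/(1.7·a) = -1.3 + (-0.5051)/2.7200 = -1.4857

-1.486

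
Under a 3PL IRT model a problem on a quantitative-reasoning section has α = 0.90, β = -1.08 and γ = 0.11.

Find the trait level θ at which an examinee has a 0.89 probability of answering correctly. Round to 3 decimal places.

P(θ) = γ + (1 − γ) · 1 / (1 + exp(−α(θ − β)))
Remove guessing floor: (0.89 − 0.11)/(1 − 0.11) = 0.8764
logit = ln(0.8764/0.1236) = 1.9588
θ = β + logit/(α) = -1.08 + 1.9588/0.9000 = 1.0965

1.096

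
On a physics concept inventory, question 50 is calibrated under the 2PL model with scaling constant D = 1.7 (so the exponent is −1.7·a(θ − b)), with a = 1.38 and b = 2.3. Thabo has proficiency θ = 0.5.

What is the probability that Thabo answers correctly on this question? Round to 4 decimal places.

0.0144

P(θ) = 1 / (1 + exp(−D·a(θ − b)))
Exponent: 1.7 × 1.38 × (0.5 − 2.3) = -4.2228
1/(1 + e^{4.2228}) = 0.0144
P = 0.0144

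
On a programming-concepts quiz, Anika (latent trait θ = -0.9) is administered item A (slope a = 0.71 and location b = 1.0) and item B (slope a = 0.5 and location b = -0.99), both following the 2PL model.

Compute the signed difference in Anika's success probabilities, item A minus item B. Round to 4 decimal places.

-0.3052

P(θ) = 1 / (1 + exp(−a(θ − b)))
P_A = 0.2060
P_B = 0.5112
P_A − P_B = -0.3052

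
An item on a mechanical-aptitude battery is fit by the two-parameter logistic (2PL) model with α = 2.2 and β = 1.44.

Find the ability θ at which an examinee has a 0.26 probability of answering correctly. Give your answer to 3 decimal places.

0.965

P(θ) = 1 / (1 + exp(−α(θ − β)))
logit = ln(0.2600/0.7400) = -1.0460
θ = β + logit/(α) = 1.44 + (-1.0460)/2.2000 = 0.9646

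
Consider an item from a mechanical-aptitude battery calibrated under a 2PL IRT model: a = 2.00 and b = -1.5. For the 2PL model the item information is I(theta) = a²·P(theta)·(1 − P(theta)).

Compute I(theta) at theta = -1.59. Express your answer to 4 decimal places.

P = 1/(1+e^{0.1800}) = 0.4551
P(1−P) = 0.4551 × 0.5449 = 0.2480
I = a² × P(1−P) = 2.00² × 0.2480 = 0.99194

0.9919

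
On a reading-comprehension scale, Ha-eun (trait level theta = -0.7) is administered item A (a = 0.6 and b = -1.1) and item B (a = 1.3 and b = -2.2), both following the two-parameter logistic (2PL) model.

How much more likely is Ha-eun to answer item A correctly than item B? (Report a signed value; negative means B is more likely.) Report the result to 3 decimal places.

P(theta) = 1 / (1 + exp(−a(theta − b)))
P_A = 0.5597
P_B = 0.8754
P_A − P_B = -0.3157

-0.316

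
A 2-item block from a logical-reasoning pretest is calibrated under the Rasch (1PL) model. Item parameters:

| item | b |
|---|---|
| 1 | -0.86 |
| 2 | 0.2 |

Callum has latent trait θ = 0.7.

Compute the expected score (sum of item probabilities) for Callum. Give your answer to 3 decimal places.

1.449

P(θ) = 1 / (1 + exp(−(θ − b)))
P_1 = 1/(1+e^{-1.5600}) = 0.8264
P_2 = 1/(1+e^{-0.5000}) = 0.6225
E[score] = 0.8264 + 0.6225 = 1.4488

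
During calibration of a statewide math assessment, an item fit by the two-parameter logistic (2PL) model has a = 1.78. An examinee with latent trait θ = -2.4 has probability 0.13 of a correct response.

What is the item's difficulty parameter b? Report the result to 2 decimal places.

-1.33

P(θ) = 1 / (1 + exp(−a(θ − b)))
logit(0.13) = ln(0.13/0.87) = -1.9010
b = θ − logit/(a) = -2.4 − (-1.9010)/1.7800 = -1.3320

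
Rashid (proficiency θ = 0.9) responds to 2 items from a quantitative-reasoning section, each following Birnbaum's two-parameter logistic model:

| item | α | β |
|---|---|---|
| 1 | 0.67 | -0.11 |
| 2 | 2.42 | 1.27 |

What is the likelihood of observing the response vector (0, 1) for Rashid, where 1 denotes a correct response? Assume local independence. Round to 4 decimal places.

P(θ) = 1 / (1 + exp(−α(θ − β)))
P_1 = 1/(1+e^{-0.6767}) = 0.6630
P_2 = 1/(1+e^{0.8954}) = 0.2900
L = (1−P_1) × P_2 = 0.3370 × 0.2900 = 0.09773

0.0977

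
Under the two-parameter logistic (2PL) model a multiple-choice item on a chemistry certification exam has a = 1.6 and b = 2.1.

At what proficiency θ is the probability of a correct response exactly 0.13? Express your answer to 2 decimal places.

P(θ) = 1 / (1 + exp(−a(θ − b)))
logit = ln(0.1300/0.8700) = -1.9010
θ = b + logit/(a) = 2.1 + (-1.9010)/1.6000 = 0.9119

0.91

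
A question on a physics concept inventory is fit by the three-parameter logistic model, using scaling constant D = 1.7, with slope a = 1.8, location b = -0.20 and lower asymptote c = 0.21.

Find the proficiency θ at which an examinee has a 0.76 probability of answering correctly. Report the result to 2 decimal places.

P(θ) = c + (1 − c) · 1 / (1 + exp(−D·a(θ − b)))
Remove guessing floor: (0.76 − 0.21)/(1 − 0.21) = 0.6962
logit = ln(0.6962/0.3038) = 0.8293
θ = b + logit/(1.7·a) = -0.20 + 0.8293/3.0600 = 0.0710

0.07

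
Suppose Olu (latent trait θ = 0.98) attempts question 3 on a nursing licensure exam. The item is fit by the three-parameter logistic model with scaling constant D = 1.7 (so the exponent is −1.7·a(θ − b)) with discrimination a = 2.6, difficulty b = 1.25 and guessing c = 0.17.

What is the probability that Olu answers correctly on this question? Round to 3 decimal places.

0.363

P(θ) = c + (1 − c) · 1 / (1 + exp(−D·a(θ − b)))
Exponent: 1.7 × 2.6 × (0.98 − 1.25) = -1.1934
1/(1 + e^{1.1934}) = 0.2327
P = 0.17 + 0.83 × 0.2327 = 0.3631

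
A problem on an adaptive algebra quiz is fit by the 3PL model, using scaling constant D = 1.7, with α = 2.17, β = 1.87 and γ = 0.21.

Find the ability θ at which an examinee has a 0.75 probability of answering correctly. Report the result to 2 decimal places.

2.08

P(θ) = γ + (1 − γ) · 1 / (1 + exp(−D·α(θ − β)))
Remove guessing floor: (0.75 − 0.21)/(1 − 0.21) = 0.6835
logit = ln(0.6835/0.3165) = 0.7701
θ = β + logit/(1.7·α) = 1.87 + 0.7701/3.6890 = 2.0788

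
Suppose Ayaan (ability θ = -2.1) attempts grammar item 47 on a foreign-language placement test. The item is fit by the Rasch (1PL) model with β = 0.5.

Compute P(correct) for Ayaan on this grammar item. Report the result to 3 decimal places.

0.069

P(θ) = 1 / (1 + exp(−(θ − β)))
Exponent: (-2.1 − 0.5) = -2.6000
1/(1 + e^{2.6000}) = 0.0691
P = 0.0691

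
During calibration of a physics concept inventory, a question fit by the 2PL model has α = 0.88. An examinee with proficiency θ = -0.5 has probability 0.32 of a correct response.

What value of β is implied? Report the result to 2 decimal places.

P(θ) = 1 / (1 + exp(−α(θ − β)))
logit(0.32) = ln(0.32/0.68) = -0.7538
β = θ − logit/(α) = -0.5 − (-0.7538)/0.8800 = 0.3566

0.36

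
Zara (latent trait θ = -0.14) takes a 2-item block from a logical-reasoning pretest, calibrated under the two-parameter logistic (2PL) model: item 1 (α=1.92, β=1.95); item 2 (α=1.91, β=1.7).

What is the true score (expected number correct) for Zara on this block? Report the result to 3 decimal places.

P(θ) = 1 / (1 + exp(−α(θ − β)))
P_1 = 1/(1+e^{4.0128}) = 0.0178
P_2 = 1/(1+e^{3.5144}) = 0.0289
E[score] = 0.0178 + 0.0289 = 0.0467

0.047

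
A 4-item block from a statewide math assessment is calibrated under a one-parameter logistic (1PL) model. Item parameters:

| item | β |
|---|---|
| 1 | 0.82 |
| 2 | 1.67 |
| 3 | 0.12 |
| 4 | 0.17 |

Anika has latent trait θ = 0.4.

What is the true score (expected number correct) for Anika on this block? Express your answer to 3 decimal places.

P(θ) = 1 / (1 + exp(−(θ − β)))
P_1 = 1/(1+e^{0.4200}) = 0.3965
P_2 = 1/(1+e^{1.2700}) = 0.2193
P_3 = 1/(1+e^{-0.2800}) = 0.5695
P_4 = 1/(1+e^{-0.2300}) = 0.5572
E[score] = 0.3965 + 0.2193 + 0.5695 + 0.5572 = 1.7426

1.743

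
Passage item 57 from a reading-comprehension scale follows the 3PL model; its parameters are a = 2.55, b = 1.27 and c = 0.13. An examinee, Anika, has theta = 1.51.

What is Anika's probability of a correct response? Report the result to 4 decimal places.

P(theta) = c + (1 − c) · 1 / (1 + exp(−a(theta − b)))
Exponent: 2.55 × (1.51 − 1.27) = 0.6120
1/(1 + e^{-0.6120}) = 0.6484
P = 0.13 + 0.87 × 0.6484 = 0.6941

0.6941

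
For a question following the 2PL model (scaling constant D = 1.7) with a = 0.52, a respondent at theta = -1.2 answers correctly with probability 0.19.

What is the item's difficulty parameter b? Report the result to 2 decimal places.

P(theta) = 1 / (1 + exp(−D·a(theta − b)))
logit(0.19) = ln(0.19/0.81) = -1.4500
b = theta − logit/(1.7·a) = -1.2 − (-1.4500)/0.8840 = 0.4403

0.44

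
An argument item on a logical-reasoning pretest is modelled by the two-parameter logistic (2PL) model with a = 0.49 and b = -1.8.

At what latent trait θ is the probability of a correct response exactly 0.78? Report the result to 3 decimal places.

P(θ) = 1 / (1 + exp(−a(θ − b)))
logit = ln(0.7800/0.2200) = 1.2657
θ = b + logit/(a) = -1.8 + 1.2657/0.4900 = 0.7830

0.783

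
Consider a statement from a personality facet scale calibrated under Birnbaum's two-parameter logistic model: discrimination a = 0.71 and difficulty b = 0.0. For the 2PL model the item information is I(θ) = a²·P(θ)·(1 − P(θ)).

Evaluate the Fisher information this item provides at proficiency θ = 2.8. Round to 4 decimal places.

P = 1/(1+e^{-1.9880}) = 0.8795
P(1−P) = 0.8795 × 0.1205 = 0.1060
I = a² × P(1−P) = 0.71² × 0.1060 = 0.05341

0.0534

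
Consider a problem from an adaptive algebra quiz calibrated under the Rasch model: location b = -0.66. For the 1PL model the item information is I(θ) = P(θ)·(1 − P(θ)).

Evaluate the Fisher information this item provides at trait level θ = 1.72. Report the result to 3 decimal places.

0.078

P = 1/(1+e^{-2.3800}) = 0.9153
P(1−P) = 0.9153 × 0.0847 = 0.0775
I = P(1−P) = 0.07753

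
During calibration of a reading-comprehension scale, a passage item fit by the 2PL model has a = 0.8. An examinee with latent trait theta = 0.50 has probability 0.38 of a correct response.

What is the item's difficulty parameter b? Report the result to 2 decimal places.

P(theta) = 1 / (1 + exp(−a(theta − b)))
logit(0.38) = ln(0.38/0.62) = -0.4895
b = theta − logit/(a) = 0.50 − (-0.4895)/0.8000 = 1.1119

1.11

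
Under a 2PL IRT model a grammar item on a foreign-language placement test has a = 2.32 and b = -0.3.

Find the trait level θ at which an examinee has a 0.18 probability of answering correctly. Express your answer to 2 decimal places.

P(θ) = 1 / (1 + exp(−a(θ − b)))
logit = ln(0.1800/0.8200) = -1.5163
θ = b + logit/(a) = -0.3 + (-1.5163)/2.3200 = -0.9536

-0.95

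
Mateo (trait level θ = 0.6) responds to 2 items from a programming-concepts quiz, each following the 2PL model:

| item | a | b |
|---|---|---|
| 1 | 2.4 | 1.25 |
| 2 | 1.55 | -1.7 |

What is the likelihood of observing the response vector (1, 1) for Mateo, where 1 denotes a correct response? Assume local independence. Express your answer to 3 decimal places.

P(θ) = 1 / (1 + exp(−a(θ − b)))
P_1 = 1/(1+e^{1.5600}) = 0.1736
P_2 = 1/(1+e^{-3.5650}) = 0.9725
L = P_1 × P_2 = 0.1736 × 0.9725 = 0.16887

0.169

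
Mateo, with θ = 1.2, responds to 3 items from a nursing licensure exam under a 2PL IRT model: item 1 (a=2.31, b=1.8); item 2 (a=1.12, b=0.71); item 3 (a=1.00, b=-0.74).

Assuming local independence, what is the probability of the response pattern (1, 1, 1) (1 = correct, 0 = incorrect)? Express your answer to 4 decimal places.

P(θ) = 1 / (1 + exp(−a(θ − b)))
P_1 = 1/(1+e^{1.3860}) = 0.2000
P_2 = 1/(1+e^{-0.5488}) = 0.6339
P_3 = 1/(1+e^{-1.9400}) = 0.8744
L = P_1 × P_2 × P_3 = 0.2000 × 0.6339 × 0.8744 = 0.11087

0.1109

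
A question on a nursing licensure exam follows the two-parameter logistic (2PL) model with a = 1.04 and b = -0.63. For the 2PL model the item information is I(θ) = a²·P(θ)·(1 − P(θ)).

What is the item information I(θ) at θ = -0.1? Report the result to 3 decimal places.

P = 1/(1+e^{-0.5512}) = 0.6344
P(1−P) = 0.6344 × 0.3656 = 0.2319
I = a² × P(1−P) = 1.04² × 0.2319 = 0.25086

0.251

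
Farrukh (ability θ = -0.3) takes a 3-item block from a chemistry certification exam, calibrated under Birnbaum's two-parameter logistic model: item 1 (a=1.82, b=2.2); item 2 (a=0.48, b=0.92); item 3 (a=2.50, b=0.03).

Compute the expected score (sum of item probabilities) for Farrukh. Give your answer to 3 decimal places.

0.673

P(θ) = 1 / (1 + exp(−a(θ − b)))
P_1 = 1/(1+e^{4.5500}) = 0.0105
P_2 = 1/(1+e^{0.5856}) = 0.3576
P_3 = 1/(1+e^{0.8250}) = 0.3047
E[score] = 0.0105 + 0.3576 + 0.3047 = 0.6728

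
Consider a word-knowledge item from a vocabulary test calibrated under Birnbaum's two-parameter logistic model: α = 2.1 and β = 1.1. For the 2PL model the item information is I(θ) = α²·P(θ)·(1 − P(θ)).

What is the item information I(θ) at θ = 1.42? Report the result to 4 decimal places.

0.9868

P = 1/(1+e^{-0.6720}) = 0.6620
P(1−P) = 0.6620 × 0.3380 = 0.2238
I = α² × P(1−P) = 2.1² × 0.2238 = 0.98683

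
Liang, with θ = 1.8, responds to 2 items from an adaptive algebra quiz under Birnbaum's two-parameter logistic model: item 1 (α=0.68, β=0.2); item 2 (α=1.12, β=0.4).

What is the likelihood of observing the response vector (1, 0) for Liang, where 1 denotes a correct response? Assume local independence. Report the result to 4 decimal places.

0.1290

P(θ) = 1 / (1 + exp(−α(θ − β)))
P_1 = 1/(1+e^{-1.0880}) = 0.7480
P_2 = 1/(1+e^{-1.5680}) = 0.8275
L = P_1 × (1−P_2) = 0.7480 × 0.1725 = 0.12903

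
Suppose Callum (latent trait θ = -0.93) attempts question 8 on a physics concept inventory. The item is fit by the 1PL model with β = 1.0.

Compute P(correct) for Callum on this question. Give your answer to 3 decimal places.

0.127

P(θ) = 1 / (1 + exp(−(θ − β)))
Exponent: (-0.93 − 1.0) = -1.9300
1/(1 + e^{1.9300}) = 0.1268
P = 0.1268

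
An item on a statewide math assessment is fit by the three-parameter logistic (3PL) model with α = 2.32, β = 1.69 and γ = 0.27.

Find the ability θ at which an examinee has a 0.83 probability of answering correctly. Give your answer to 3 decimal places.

P(θ) = γ + (1 − γ) · 1 / (1 + exp(−α(θ − β)))
Remove guessing floor: (0.83 − 0.27)/(1 − 0.27) = 0.7671
logit = ln(0.7671/0.2329) = 1.1921
θ = β + logit/(α) = 1.69 + 1.1921/2.3200 = 2.2039

2.204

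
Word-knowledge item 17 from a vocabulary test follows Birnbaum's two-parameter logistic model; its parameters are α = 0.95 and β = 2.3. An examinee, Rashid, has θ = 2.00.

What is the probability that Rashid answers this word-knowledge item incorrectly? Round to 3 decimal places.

P(θ) = 1 / (1 + exp(−α(θ − β)))
Exponent: 0.95 × (2.00 − 2.3) = -0.2850
1/(1 + e^{0.2850}) = 0.4292
P(incorrect) = 1 − 0.4292 = 0.5708

0.571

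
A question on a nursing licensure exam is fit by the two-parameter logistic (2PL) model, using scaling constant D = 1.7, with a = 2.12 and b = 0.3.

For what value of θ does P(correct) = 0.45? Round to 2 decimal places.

0.24

P(θ) = 1 / (1 + exp(−D·a(θ − b)))
logit = ln(0.4500/0.5500) = -0.2007
θ = b + logit/(1.7·a) = 0.3 + (-0.2007)/3.6040 = 0.2443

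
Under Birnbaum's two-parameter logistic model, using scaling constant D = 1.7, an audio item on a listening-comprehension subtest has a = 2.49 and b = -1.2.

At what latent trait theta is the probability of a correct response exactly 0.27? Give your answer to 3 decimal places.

P(theta) = 1 / (1 + exp(−D·a(theta − b)))
logit = ln(0.2700/0.7300) = -0.9946
theta = b + logit/(1.7·a) = -1.2 + (-0.9946)/4.2330 = -1.4350

-1.435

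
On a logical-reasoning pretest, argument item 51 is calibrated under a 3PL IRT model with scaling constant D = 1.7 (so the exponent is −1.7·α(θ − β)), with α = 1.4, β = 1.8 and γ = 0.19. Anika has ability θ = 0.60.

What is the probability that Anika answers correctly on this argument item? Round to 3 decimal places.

P(θ) = γ + (1 − γ) · 1 / (1 + exp(−D·α(θ − β)))
Exponent: 1.7 × 1.4 × (0.60 − 1.8) = -2.8560
1/(1 + e^{2.8560}) = 0.0544
P = 0.19 + 0.81 × 0.0544 = 0.2340

0.234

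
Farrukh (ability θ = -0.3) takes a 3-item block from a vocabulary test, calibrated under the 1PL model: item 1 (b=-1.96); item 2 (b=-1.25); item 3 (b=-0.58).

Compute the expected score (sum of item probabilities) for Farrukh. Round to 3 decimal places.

2.131

P(θ) = 1 / (1 + exp(−(θ − b)))
P_1 = 1/(1+e^{-1.6600}) = 0.8402
P_2 = 1/(1+e^{-0.9500}) = 0.7211
P_3 = 1/(1+e^{-0.2800}) = 0.5695
E[score] = 0.8402 + 0.7211 + 0.5695 = 2.1309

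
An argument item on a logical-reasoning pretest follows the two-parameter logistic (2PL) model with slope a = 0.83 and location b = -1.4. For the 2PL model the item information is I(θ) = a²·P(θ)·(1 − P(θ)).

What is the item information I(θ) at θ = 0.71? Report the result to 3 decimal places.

0.087

P = 1/(1+e^{-1.7513}) = 0.8521
P(1−P) = 0.8521 × 0.1479 = 0.1260
I = a² × P(1−P) = 0.83² × 0.1260 = 0.08681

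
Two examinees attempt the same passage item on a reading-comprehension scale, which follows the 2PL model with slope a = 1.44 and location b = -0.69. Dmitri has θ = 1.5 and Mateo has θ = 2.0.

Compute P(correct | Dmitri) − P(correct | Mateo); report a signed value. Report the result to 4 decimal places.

P(θ) = 1 / (1 + exp(−a(θ − b)))
P(Dmitri) = 0.9591  [exponent 3.1536]
P(Mateo) = 0.9796  [exponent 3.8736]
Difference = 0.9591 − 0.9796 = -0.0206

-0.0206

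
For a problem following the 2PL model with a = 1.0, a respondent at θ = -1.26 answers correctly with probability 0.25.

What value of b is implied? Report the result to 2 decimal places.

P(θ) = 1 / (1 + exp(−a(θ − b)))
logit(0.25) = ln(0.25/0.75) = -1.0986
b = θ − logit/(a) = -1.26 − (-1.0986)/1.0000 = -0.1614

-0.16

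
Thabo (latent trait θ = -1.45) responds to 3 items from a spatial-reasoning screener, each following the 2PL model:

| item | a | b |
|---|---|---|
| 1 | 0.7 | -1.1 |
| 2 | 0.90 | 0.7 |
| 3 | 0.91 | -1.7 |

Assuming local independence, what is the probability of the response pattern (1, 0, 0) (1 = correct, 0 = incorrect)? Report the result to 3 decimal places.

0.170

P(θ) = 1 / (1 + exp(−a(θ − b)))
P_1 = 1/(1+e^{0.2450}) = 0.4391
P_2 = 1/(1+e^{1.9350}) = 0.1262
P_3 = 1/(1+e^{-0.2275}) = 0.5566
L = P_1 × (1−P_2) × (1−P_3) = 0.4391 × 0.8738 × 0.4434 = 0.17010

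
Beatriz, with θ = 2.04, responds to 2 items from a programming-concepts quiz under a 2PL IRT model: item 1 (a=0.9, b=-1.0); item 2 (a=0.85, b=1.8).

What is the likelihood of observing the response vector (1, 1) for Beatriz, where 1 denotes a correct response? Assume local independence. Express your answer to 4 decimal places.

P(θ) = 1 / (1 + exp(−a(θ − b)))
P_1 = 1/(1+e^{-2.7360}) = 0.9391
P_2 = 1/(1+e^{-0.2040}) = 0.5508
L = P_1 × P_2 = 0.9391 × 0.5508 = 0.51729

0.5173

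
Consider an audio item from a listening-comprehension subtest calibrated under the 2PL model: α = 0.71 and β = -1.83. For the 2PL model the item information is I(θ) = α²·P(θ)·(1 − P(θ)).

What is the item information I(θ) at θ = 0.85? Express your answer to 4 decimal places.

P = 1/(1+e^{-1.9028}) = 0.8702
P(1−P) = 0.8702 × 0.1298 = 0.1129
I = α² × P(1−P) = 0.71² × 0.1129 = 0.05694

0.0569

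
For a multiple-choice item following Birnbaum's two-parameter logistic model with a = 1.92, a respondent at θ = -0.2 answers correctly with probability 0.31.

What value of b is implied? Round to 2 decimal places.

0.22

P(θ) = 1 / (1 + exp(−a(θ − b)))
logit(0.31) = ln(0.31/0.69) = -0.8001
b = θ − logit/(a) = -0.2 − (-0.8001)/1.9200 = 0.2167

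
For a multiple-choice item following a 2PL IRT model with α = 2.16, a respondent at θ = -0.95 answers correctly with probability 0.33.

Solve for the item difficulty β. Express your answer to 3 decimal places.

-0.622

P(θ) = 1 / (1 + exp(−α(θ − β)))
logit(0.33) = ln(0.33/0.67) = -0.7082
β = θ − logit/(α) = -0.95 − (-0.7082)/2.1600 = -0.6221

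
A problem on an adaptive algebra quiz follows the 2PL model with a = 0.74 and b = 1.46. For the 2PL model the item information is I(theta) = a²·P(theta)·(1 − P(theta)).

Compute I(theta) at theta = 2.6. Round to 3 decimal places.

P = 1/(1+e^{-0.8436}) = 0.6992
P(1−P) = 0.6992 × 0.3008 = 0.2103
I = a² × P(1−P) = 0.74² × 0.2103 = 0.11517

0.115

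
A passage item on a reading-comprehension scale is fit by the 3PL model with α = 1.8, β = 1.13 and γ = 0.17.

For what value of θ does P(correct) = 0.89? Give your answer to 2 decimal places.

2.17

P(θ) = γ + (1 − γ) · 1 / (1 + exp(−α(θ − β)))
Remove guessing floor: (0.89 − 0.17)/(1 − 0.17) = 0.8675
logit = ln(0.8675/0.1325) = 1.8788
θ = β + logit/(α) = 1.13 + 1.8788/1.8000 = 2.1738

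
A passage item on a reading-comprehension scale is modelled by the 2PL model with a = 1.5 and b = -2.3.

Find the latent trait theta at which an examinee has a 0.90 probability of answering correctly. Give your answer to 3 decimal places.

-0.835

P(theta) = 1 / (1 + exp(−a(theta − b)))
logit = ln(0.9000/0.1000) = 2.1972
theta = b + logit/(a) = -2.3 + 2.1972/1.5000 = -0.8352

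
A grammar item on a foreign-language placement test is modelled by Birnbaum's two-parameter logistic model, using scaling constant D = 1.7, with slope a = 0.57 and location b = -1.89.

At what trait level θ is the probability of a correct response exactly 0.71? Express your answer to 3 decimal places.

-0.966

P(θ) = 1 / (1 + exp(−D·a(θ − b)))
logit = ln(0.7100/0.2900) = 0.8954
θ = b + logit/(1.7·a) = -1.89 + 0.8954/0.9690 = -0.9660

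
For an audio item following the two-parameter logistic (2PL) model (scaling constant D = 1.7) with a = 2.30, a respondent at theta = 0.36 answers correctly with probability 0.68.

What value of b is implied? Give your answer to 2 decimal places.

P(theta) = 1 / (1 + exp(−D·a(theta − b)))
logit(0.68) = ln(0.68/0.32) = 0.7538
b = theta − logit/(1.7·a) = 0.36 − 0.7538/3.9100 = 0.1672

0.17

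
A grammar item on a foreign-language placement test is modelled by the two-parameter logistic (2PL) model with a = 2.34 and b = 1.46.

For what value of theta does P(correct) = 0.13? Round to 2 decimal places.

P(theta) = 1 / (1 + exp(−a(theta − b)))
logit = ln(0.1300/0.8700) = -1.9010
theta = b + logit/(a) = 1.46 + (-1.9010)/2.3400 = 0.6476

0.65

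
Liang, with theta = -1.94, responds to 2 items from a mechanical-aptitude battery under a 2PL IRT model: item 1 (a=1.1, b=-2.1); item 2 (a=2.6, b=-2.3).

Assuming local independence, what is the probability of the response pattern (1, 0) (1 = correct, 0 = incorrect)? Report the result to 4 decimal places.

P(theta) = 1 / (1 + exp(−a(theta − b)))
P_1 = 1/(1+e^{-0.1760}) = 0.5439
P_2 = 1/(1+e^{-0.9360}) = 0.7183
L = P_1 × (1−P_2) = 0.5439 × 0.2817 = 0.15322

0.1532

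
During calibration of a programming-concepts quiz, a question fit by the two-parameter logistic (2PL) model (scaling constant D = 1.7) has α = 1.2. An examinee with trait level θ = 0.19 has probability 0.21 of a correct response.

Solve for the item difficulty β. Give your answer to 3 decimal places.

P(θ) = 1 / (1 + exp(−D·α(θ − β)))
logit(0.21) = ln(0.21/0.79) = -1.3249
β = θ − logit/(1.7·α) = 0.19 − (-1.3249)/2.0400 = 0.8395

0.839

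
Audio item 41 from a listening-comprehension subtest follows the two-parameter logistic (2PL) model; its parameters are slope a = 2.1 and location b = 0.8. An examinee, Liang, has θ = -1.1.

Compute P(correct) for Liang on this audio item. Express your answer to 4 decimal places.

P(θ) = 1 / (1 + exp(−a(θ − b)))
Exponent: 2.1 × (-1.1 − 0.8) = -3.9900
1/(1 + e^{3.9900}) = 0.0182

0.0182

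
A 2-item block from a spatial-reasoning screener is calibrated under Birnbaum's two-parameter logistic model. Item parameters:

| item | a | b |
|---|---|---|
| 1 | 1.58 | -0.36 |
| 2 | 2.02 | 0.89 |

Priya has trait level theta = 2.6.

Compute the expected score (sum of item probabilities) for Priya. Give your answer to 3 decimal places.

P(theta) = 1 / (1 + exp(−a(theta − b)))
P_1 = 1/(1+e^{-4.6768}) = 0.9908
P_2 = 1/(1+e^{-3.4542}) = 0.9694
E[score] = 0.9908 + 0.9694 = 1.9601

1.960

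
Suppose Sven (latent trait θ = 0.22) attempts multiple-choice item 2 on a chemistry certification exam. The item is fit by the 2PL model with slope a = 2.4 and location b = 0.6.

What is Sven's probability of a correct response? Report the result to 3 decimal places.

P(θ) = 1 / (1 + exp(−a(θ − b)))
Exponent: 2.4 × (0.22 − 0.6) = -0.9120
1/(1 + e^{0.9120}) = 0.2866

0.287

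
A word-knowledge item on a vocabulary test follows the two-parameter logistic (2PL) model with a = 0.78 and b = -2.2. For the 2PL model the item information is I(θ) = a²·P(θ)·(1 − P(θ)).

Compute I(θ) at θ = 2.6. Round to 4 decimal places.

0.0137

P = 1/(1+e^{-3.7440}) = 0.9769
P(1−P) = 0.9769 × 0.0231 = 0.0226
I = a² × P(1−P) = 0.78² × 0.0226 = 0.01374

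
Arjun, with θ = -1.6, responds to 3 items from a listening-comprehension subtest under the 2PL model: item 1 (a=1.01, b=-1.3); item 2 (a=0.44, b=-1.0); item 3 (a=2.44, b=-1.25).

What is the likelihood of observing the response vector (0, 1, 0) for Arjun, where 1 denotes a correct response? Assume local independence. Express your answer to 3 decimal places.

P(θ) = 1 / (1 + exp(−a(θ − b)))
P_1 = 1/(1+e^{0.3030}) = 0.4248
P_2 = 1/(1+e^{0.2640}) = 0.4344
P_3 = 1/(1+e^{0.8540}) = 0.2986
L = (1−P_1) × P_2 × (1−P_3) = 0.5752 × 0.4344 × 0.7014 = 0.17524

0.175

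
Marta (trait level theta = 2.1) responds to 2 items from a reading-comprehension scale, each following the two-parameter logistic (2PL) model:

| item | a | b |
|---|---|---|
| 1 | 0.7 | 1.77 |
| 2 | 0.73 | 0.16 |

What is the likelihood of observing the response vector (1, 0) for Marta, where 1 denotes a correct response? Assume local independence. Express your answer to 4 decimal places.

P(theta) = 1 / (1 + exp(−a(theta − b)))
P_1 = 1/(1+e^{-0.2310}) = 0.5575
P_2 = 1/(1+e^{-1.4162}) = 0.8047
L = P_1 × (1−P_2) = 0.5575 × 0.1953 = 0.10886

0.1089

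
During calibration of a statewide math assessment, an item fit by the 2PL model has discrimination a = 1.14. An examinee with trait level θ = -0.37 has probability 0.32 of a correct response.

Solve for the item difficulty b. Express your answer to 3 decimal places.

0.291

P(θ) = 1 / (1 + exp(−a(θ − b)))
logit(0.32) = ln(0.32/0.68) = -0.7538
b = θ − logit/(a) = -0.37 − (-0.7538)/1.1400 = 0.2912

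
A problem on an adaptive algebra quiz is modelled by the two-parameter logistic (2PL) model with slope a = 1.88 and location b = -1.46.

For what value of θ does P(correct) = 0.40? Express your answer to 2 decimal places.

P(θ) = 1 / (1 + exp(−a(θ − b)))
logit = ln(0.4000/0.6000) = -0.4055
θ = b + logit/(a) = -1.46 + (-0.4055)/1.8800 = -1.6757

-1.68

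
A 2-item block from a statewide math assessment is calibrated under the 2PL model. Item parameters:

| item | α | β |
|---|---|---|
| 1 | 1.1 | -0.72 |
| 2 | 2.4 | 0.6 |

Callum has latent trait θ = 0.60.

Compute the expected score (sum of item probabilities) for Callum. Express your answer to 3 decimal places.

1.310

P(θ) = 1 / (1 + exp(−α(θ − β)))
P_1 = 1/(1+e^{-1.4520}) = 0.8103
P_2 = 1/(1+e^{0.0000}) = 0.5000
E[score] = 0.8103 + 0.5000 = 1.3103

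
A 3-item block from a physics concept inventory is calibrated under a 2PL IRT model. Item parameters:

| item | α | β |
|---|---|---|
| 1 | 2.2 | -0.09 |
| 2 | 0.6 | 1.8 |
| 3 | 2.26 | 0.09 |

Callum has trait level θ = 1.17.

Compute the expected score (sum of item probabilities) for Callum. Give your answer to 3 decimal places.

2.268

P(θ) = 1 / (1 + exp(−α(θ − β)))
P_1 = 1/(1+e^{-2.7720}) = 0.9411
P_2 = 1/(1+e^{0.3780}) = 0.4066
P_3 = 1/(1+e^{-2.4408}) = 0.9199
E[score] = 0.9411 + 0.4066 + 0.9199 = 2.2676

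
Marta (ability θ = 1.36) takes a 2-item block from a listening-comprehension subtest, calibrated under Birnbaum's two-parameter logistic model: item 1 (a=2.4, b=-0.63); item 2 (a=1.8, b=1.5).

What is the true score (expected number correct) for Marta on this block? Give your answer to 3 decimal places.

1.429

P(θ) = 1 / (1 + exp(−a(θ − b)))
P_1 = 1/(1+e^{-4.7760}) = 0.9916
P_2 = 1/(1+e^{0.2520}) = 0.4373
E[score] = 0.9916 + 0.4373 = 1.4290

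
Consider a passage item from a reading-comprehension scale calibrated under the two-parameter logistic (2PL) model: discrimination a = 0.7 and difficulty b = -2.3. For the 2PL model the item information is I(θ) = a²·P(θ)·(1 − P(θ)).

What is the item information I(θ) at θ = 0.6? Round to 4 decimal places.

P = 1/(1+e^{-2.0300}) = 0.8839
P(1−P) = 0.8839 × 0.1161 = 0.1026
I = a² × P(1−P) = 0.7² × 0.1026 = 0.05028

0.0503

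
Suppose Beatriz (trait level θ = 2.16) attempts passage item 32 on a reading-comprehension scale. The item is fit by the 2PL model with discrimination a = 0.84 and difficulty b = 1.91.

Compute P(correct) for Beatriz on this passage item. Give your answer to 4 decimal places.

0.5523

P(θ) = 1 / (1 + exp(−a(θ − b)))
Exponent: 0.84 × (2.16 − 1.91) = 0.2100
1/(1 + e^{-0.2100}) = 0.5523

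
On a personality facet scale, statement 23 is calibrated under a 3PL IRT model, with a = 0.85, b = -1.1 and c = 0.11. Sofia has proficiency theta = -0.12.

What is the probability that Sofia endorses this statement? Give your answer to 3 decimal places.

P(theta) = c + (1 − c) · 1 / (1 + exp(−a(theta − b)))
Exponent: 0.85 × (-0.12 − (-1.1)) = 0.8330
1/(1 + e^{-0.8330}) = 0.6970
P = 0.11 + 0.89 × 0.6970 = 0.7303

0.730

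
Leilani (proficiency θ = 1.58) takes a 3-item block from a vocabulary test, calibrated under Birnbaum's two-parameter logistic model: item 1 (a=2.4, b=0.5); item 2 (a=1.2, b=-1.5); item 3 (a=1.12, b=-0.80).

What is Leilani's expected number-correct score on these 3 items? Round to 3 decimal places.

2.841

P(θ) = 1 / (1 + exp(−a(θ − b)))
P_1 = 1/(1+e^{-2.5920}) = 0.9303
P_2 = 1/(1+e^{-3.6960}) = 0.9758
P_3 = 1/(1+e^{-2.6656}) = 0.9350
E[score] = 0.9303 + 0.9758 + 0.9350 = 2.8411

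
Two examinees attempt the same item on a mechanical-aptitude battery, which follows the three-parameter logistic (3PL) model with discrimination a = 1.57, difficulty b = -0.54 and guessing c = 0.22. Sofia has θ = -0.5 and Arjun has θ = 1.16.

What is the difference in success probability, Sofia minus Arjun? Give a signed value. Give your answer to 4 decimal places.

-0.3272

P(θ) = c + (1 − c) · 1 / (1 + exp(−a(θ − b)))
P(Sofia) = 0.6222  [exponent 0.0628]
P(Arjun) = 0.9494  [exponent 2.6690]
Difference = 0.6222 − 0.9494 = -0.3272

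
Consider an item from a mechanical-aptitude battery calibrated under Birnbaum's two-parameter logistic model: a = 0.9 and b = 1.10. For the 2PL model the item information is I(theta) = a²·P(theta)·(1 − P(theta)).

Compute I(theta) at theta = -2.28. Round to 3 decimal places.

0.035

P = 1/(1+e^{3.0420}) = 0.0456
P(1−P) = 0.0456 × 0.9544 = 0.0435
I = a² × P(1−P) = 0.9² × 0.0435 = 0.03523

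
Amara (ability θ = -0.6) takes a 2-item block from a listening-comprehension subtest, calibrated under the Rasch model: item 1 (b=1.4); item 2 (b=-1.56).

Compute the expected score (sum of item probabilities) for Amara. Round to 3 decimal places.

0.842

P(θ) = 1 / (1 + exp(−(θ − b)))
P_1 = 1/(1+e^{2.0000}) = 0.1192
P_2 = 1/(1+e^{-0.9600}) = 0.7231
E[score] = 0.1192 + 0.7231 = 0.8423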